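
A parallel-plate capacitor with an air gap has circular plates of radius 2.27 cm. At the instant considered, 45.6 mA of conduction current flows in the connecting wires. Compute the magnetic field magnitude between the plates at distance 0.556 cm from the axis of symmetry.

9.84×10^-8 T

Between the plates the displacement current equals the wire current: I_d = 45.6 mA = 0.0456 A.
∮B·dl = μ₀ I_d,enc with I_d,enc = I_d r²/R² = 2.736×10^-3 A; so B = μ₀ I_d,enc/(2πr) = 9.84×10^-8 T.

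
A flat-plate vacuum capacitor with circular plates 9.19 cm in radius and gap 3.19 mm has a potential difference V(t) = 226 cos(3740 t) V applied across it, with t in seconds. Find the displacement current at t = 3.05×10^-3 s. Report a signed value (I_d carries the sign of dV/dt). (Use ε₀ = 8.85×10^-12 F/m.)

C = ε₀A/d = (8.85×10^-12)(0.02653)/(3.19×10^-3) = 7.360×10^-11 F. dV/dt = V₀ω·−sin(ωt); at ωt = 11.407 rad this factor is 0.9166.
I_d = C dV/dt = (7.360×10^-11)(226)(3740)(0.9166) = 5.70×10^-5 A.

5.70×10^-5 A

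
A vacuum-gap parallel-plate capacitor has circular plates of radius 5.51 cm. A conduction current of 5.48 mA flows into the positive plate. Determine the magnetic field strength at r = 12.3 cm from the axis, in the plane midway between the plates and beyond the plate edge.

By continuity the displacement current in the gap matches the conduction current: I_d = 5.48×10^-3 A.
With r > R the enclosed displacement current is the full I_d; B = μ₀ I_d / (2πr) = 8.91×10^-9 T.

8.91×10^-9 T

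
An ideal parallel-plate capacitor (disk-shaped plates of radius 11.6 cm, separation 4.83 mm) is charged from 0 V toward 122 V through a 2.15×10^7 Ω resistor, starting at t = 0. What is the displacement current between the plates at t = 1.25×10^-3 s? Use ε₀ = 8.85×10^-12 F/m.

C = ε₀A/d = (8.85×10^-12)(0.04227)/(4.83×10^-3) = 7.745×10^-11 F and τ = RC = 1.665×10^-3 s. I_d in the gap equals the RC charging current.
I_d(t) = (V₀/R) e^(−t/τ) = 5.674×10^-6 · e^(−0.7508) = 2.68×10^-6 A.

2.68×10^-6 A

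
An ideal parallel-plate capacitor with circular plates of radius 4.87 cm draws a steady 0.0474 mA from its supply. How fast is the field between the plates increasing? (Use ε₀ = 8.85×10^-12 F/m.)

7.19×10^8 V/(m·s)

The displacement current between the plates equals the conduction current, I_d = 0.0474 mA.
Inverting I_d = ε₀ A dE/dt gives dE/dt = 4.74×10^-5 / (8.85×10^-12 · 7.451×10^-3) = 7.19×10^8 V/(m·s).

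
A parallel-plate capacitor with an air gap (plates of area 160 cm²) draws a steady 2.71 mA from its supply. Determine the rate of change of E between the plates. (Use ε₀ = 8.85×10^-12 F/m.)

1.91×10^10 V/(m·s)

Charge continuity gives I_d = I = 2.71×10^-3 A between the plates.
Inverting I_d = ε₀ A dE/dt gives dE/dt = 2.71×10^-3 / (8.85×10^-12 · 0.0160) = 1.91×10^10 V/(m·s).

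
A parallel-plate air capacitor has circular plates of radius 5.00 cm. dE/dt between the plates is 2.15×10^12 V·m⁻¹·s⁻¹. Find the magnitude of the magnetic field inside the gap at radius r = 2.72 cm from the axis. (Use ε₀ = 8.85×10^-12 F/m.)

3.25×10^-7 T

Total displacement current: I_d = ε₀(πR²)(dE/dt) = (8.85×10^-12)(7.854×10^-3)(2.15×10^12) = 0.1494 A.
For r < R the Ampère–Maxwell law gives B(2πr) = μ₀ I_d (r²/R²), so B = μ₀ I_d r/(2πR²) = (4π×10^-7)(0.1494)(0.0272)/(2π·0.0500²) = 3.25×10^-7 T.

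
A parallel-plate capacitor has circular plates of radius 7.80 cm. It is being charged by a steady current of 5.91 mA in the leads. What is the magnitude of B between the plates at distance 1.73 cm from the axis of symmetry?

By continuity the displacement current in the gap matches the conduction current: I_d = 5.91×10^-3 A.
For r < R the Ampère–Maxwell law gives B(2πr) = μ₀ I_d (r²/R²), so B = μ₀ I_d r/(2πR²) = (4π×10^-7)(5.91×10^-3)(0.0173)/(2π·0.0780²) = 3.36×10^-9 T.

3.36×10^-9 T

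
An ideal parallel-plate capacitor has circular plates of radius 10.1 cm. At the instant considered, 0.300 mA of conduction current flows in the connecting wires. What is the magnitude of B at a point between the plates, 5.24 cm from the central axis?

By continuity the displacement current in the gap matches the conduction current: I_d = 3.00×10^-4 A.
For r < R the Ampère–Maxwell law gives B(2πr) = μ₀ I_d (r²/R²), so B = μ₀ I_d r/(2πR²) = (4π×10^-7)(3.00×10^-4)(0.0524)/(2π·0.101²) = 3.08×10^-10 T.

3.08×10^-10 T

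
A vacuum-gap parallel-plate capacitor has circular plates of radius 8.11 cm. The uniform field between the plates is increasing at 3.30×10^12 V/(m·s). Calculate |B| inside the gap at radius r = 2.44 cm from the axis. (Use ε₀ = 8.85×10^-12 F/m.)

Through the whole plate area (πR² = 0.02066 m²), I_d = ε₀ πR² dE/dt = 0.6034 A.
An Ampèrian loop of radius r encloses a fraction (r/R)² of I_d. Then B·2πr = μ₀ I_d (r/R)², giving B = μ₀ I_d r/(2πR²) = 4.48×10^-7 T.

4.48×10^-7 T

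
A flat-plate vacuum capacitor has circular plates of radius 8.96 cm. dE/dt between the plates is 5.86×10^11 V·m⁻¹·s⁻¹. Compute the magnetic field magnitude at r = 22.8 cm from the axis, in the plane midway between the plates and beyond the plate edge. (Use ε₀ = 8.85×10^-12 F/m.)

1.15×10^-7 T

I_d = ε₀ dΦ_E/dt = ε₀ πR² (dE/dt) = (8.85×10^-12)(0.02522)(5.86×10^11) = 0.1308 A through the full plate area.
For r ≥ R the full I_d is enclosed: B = μ₀ I_d/(2πr) = (4π×10^-7)(0.1308)/(2π·0.228) = 1.15×10^-7 T.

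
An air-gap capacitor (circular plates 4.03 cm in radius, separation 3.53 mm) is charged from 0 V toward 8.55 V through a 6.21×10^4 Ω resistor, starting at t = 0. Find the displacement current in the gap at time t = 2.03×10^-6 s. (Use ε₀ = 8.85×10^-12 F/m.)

C = ε₀A/d = (8.85×10^-12)(5.102×10^-3)/(3.53×10^-3) = 1.279×10^-11 F and τ = RC = 7.943×10^-7 s. I_d in the gap equals the RC charging current.
I_d(t) = (V₀/R) e^(−t/τ) = 1.377×10^-4 · e^(−2.556) = 1.07×10^-5 A.

1.07×10^-5 A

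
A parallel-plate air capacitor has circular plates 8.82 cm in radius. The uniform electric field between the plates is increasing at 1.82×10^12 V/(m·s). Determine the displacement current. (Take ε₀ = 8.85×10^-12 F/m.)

I_d = ε₀ A (dE/dt) = (8.85×10^-12)(0.02444 m²)(1.82×10^12) = 0.394 A.

0.394 A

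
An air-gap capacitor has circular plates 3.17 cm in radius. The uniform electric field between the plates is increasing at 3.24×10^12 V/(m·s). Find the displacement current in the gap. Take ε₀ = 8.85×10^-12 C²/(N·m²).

With a uniform field, Φ_E = EA, so I_d = ε₀ A dE/dt = 0.0905 A.

0.0905 A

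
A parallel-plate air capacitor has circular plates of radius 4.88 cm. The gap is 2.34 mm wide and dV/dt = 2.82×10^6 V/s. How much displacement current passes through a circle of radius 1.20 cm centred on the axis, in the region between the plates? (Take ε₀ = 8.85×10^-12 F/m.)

4.82×10^-6 A

dE/dt = (dV/dt)/d = 1.205×10^9 V/(m·s); I_d = ε₀(πR²)(dE/dt) = (8.85×10^-12)(7.482×10^-3)(1.205×10^9) = 7.979×10^-5 A.
The field is uniform, so I_d,enc = I_d (r/R)² = (7.979×10^-5)(1.20/4.88)² = 4.82×10^-6 A.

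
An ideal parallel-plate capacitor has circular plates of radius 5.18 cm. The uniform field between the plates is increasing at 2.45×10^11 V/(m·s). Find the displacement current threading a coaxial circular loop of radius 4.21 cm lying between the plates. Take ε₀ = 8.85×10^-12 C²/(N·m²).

Through the whole plate area (πR² = 8.430×10^-3 m²), I_d = ε₀ πR² dE/dt = 0.01828 A.
Through an area πr² the displacement current is I_d·(πr²/πR²) = I_d (r/R)² = 0.0121 A.

0.0121 A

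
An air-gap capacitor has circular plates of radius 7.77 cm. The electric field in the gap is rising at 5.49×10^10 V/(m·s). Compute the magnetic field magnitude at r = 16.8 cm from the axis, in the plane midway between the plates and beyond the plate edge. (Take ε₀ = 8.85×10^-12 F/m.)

1.10×10^-8 T

Through the whole plate area (πR² = 0.01897 m²), I_d = ε₀ πR² dE/dt = 9.217×10^-3 A.
Outside the plates the loop encloses all of I_d, so B·2πr = μ₀ I_d and B = 1.10×10^-8 T.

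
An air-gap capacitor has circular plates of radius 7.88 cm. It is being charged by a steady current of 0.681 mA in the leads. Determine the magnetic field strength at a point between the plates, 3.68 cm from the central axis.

8.07×10^-10 T

No conduction current crosses the gap, so I_d there equals the 6.81×10^-4 A in the leads.
∮B·dl = μ₀ I_d,enc with I_d,enc = I_d r²/R² = 1.485×10^-4 A; so B = μ₀ I_d,enc/(2πr) = 8.07×10^-10 T.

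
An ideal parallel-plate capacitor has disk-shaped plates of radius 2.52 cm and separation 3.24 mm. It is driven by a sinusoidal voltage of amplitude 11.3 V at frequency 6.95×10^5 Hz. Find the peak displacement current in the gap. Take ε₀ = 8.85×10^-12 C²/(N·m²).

(dE/dt)_max = V₀ω/d = 1.523×10^10 V/(m·s); ω = 2πf = 4.367×10^6 rad/s.
I_d,max = ε₀ A (dE/dt)_max = (8.85×10^-12)(1.995×10^-3)(1.523×10^10) = 2.69×10^-4 A.

2.69×10^-4 A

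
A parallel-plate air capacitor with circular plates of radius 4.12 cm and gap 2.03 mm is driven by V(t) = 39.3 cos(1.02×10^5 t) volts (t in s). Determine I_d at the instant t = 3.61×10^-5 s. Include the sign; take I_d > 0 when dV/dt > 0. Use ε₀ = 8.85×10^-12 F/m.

4.80×10^-5 A

dE/dt = (V₀ω/d)·−sin(ωt) with ωt = 3.6822 rad: (39.3)(1.02×10^5)(0.5147)/(2.03×10^-3) = 1.016×10^9 V/(m·s).
I_d = ε₀ A dE/dt = (8.85×10^-12)(5.333×10^-3)(1.016×10^9) = 4.80×10^-5 A.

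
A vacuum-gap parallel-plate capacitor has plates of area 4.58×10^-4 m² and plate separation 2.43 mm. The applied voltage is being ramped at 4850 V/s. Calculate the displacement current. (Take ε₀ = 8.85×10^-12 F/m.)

The displacement current equals the charging current C dV/dt. With C = ε₀A/d = (8.85×10^-12)(4.58×10^-4)/(2.43×10^-3) = 1.668×10^-12 F, I_d = (1.668×10^-12)(4850) = 8.09×10^-9 A.

8.09×10^-9 A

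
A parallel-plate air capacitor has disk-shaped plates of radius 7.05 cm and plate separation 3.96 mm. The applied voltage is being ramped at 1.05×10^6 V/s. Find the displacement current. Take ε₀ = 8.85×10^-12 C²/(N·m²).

3.66×10^-5 A

C = ε₀A/d = (8.85×10^-12)(0.01561)/(3.96×10^-3) = 3.489×10^-11 F.
I_d = C dV/dt = (3.489×10^-11)(1.05×10^6) = 3.66×10^-5 A.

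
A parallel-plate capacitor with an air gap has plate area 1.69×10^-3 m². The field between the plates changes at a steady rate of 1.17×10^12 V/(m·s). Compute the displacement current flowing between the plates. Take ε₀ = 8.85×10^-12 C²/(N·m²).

0.0175 A

With a uniform field, Φ_E = EA, so I_d = ε₀ A dE/dt = 0.0175 A.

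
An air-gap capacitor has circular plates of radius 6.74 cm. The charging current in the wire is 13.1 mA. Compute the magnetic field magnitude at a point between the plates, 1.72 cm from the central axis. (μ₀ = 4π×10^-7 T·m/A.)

9.92×10^-9 T

No conduction current crosses the gap, so I_d there equals the 0.0131 A in the leads.
An Ampèrian loop of radius r encloses a fraction (r/R)² of I_d. Then B·2πr = μ₀ I_d (r/R)², giving B = μ₀ I_d r/(2πR²) = 9.92×10^-9 T.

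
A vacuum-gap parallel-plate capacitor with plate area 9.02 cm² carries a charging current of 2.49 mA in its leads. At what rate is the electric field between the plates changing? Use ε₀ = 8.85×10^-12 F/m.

3.12×10^11 V/(m·s)

By continuity, I_d in the gap equals the 2.49 mA flowing in the wire.
Inverting I_d = ε₀ A dE/dt gives dE/dt = 2.49×10^-3 / (8.85×10^-12 · 9.02×10^-4) = 3.12×10^11 V/(m·s).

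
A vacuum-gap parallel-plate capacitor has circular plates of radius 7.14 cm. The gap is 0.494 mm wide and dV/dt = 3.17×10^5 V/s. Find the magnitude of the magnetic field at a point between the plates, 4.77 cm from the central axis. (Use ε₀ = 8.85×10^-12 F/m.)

1.70×10^-10 T

dE/dt = (dV/dt)/d = 6.417×10^8 V/(m·s); I_d = ε₀(πR²)(dE/dt) = (8.85×10^-12)(0.01602)(6.417×10^8) = 9.098×10^-5 A.
For r < R the Ampère–Maxwell law gives B(2πr) = μ₀ I_d (r²/R²), so B = μ₀ I_d r/(2πR²) = (4π×10^-7)(9.098×10^-5)(0.0477)/(2π·0.0714²) = 1.70×10^-10 T.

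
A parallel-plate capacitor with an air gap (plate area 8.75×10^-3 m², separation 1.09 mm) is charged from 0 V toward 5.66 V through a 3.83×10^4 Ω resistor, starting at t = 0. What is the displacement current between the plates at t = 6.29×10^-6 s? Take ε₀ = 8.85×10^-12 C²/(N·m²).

With C = ε₀A/d = (8.85×10^-12)(8.75×10^-3)/(1.09×10^-3) = 7.104×10^-11 F, the time constant is τ = RC = 2.721×10^-6 s, so t/τ = 2.312 and e^(−t/τ) = 0.09906.
I_d = I_cond = (V₀/R) e^(−t/τ) = (1.478×10^-4)(0.09906) = 1.46×10^-5 A.

1.46×10^-5 A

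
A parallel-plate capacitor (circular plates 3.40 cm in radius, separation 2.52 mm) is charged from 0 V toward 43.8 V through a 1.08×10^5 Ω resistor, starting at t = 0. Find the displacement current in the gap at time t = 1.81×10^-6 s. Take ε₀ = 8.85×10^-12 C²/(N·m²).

1.09×10^-4 A

With C = ε₀A/d = (8.85×10^-12)(3.632×10^-3)/(2.52×10^-3) = 1.276×10^-11 F, the time constant is τ = RC = 1.378×10^-6 s, so t/τ = 1.313 and e^(−t/τ) = 0.2690.
I_d = I_cond = (V₀/R) e^(−t/τ) = (4.056×10^-4)(0.2690) = 1.09×10^-4 A.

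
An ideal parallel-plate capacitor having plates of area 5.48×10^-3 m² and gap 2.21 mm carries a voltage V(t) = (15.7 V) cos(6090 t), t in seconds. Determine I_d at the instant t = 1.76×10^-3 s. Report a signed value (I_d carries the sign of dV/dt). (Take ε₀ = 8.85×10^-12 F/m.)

dV/dt = (15.7)(6090)·−sin(10.7184) = 9.196×10^4 V/s.
I_d = C dV/dt with C = ε₀A/d = (8.85×10^-12)(5.48×10^-3)/(2.21×10^-3) = 2.194×10^-11 F, so I_d = (2.194×10^-11)(9.196×10^4) = 2.02×10^-6 A.

2.02×10^-6 A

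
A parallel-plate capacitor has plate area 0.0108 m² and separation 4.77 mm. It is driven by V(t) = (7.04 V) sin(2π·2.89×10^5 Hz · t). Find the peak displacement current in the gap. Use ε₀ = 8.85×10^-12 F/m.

2.56×10^-4 A

The displacement current equals the conduction current C dV/dt, which peaks at C V₀ ω.
With C = ε₀A/d = (8.85×10^-12)(0.0108)/(4.77×10^-3) = 2.004×10^-11 F and ω = 2πf = 1.816×10^6 rad/s, I_d,max = (2.004×10^-11)(7.04)(1.816×10^6) = 2.56×10^-4 A.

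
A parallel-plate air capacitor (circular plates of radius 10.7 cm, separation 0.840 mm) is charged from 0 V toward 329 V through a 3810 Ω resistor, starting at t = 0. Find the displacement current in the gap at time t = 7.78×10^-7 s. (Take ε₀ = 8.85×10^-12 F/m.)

C = ε₀A/d = (8.85×10^-12)(0.03597)/(8.40×10^-4) = 3.790×10^-10 F and τ = RC = 1.444×10^-6 s. I_d in the gap equals the RC charging current.
I_d(t) = (V₀/R) e^(−t/τ) = 0.08635 · e^(−0.5388) = 0.0504 A.

0.0504 A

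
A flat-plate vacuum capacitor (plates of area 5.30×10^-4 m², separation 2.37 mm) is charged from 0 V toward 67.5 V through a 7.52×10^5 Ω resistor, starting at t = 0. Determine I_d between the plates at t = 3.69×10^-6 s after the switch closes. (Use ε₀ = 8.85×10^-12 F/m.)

7.52×10^-6 A

C = ε₀A/d = (8.85×10^-12)(5.30×10^-4)/(2.37×10^-3) = 1.979×10^-12 F and τ = RC = 1.488×10^-6 s. I_d in the gap equals the RC charging current.
I_d(t) = (V₀/R) e^(−t/τ) = 8.976×10^-5 · e^(−2.480) = 7.52×10^-6 A.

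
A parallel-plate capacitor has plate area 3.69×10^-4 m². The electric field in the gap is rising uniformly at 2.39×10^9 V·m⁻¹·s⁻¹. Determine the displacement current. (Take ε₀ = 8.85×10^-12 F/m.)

7.80×10^-6 A

I_d = ε₀ A (dE/dt) = (8.85×10^-12)(3.69×10^-4 m²)(2.39×10^9) = 7.80×10^-6 A.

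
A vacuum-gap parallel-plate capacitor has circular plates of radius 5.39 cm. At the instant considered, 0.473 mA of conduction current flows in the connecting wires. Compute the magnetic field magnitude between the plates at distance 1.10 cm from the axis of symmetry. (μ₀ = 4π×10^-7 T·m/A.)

By continuity the displacement current in the gap matches the conduction current: I_d = 4.73×10^-4 A.
∮B·dl = μ₀ I_d,enc with I_d,enc = I_d r²/R² = 1.970×10^-5 A; so B = μ₀ I_d,enc/(2πr) = 3.58×10^-10 T.

3.58×10^-10 T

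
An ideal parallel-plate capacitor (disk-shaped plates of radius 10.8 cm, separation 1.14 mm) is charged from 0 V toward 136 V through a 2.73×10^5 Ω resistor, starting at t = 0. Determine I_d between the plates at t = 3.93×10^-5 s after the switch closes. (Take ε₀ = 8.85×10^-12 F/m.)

3.00×10^-4 A

C = ε₀A/d = (8.85×10^-12)(0.03664)/(1.14×10^-3) = 2.844×10^-10 F and τ = RC = 7.764×10^-5 s. I_d in the gap equals the RC charging current.
I_d(t) = (V₀/R) e^(−t/τ) = 4.982×10^-4 · e^(−0.5062) = 3.00×10^-4 A.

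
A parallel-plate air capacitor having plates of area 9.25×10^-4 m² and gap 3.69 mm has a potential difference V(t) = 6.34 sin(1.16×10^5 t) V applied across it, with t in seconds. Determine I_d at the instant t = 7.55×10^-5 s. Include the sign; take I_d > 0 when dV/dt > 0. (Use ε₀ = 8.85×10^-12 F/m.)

C = ε₀A/d = (8.85×10^-12)(9.25×10^-4)/(3.69×10^-3) = 2.218×10^-12 F. dV/dt = V₀ω·cos(ωt); at ωt = 8.758 rad this factor is -0.7858.
I_d = C dV/dt = (2.218×10^-12)(6.34)(1.16×10^5)(-0.7858) = -1.28×10^-6 A.

-1.28×10^-6 A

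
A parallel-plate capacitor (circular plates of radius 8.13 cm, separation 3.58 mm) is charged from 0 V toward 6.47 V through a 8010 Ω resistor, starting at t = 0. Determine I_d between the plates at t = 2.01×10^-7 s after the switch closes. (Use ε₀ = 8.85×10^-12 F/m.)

With C = ε₀A/d = (8.85×10^-12)(0.02076)/(3.58×10^-3) = 5.132×10^-11 F, the time constant is τ = RC = 4.111×10^-7 s, so t/τ = 0.4889 and e^(−t/τ) = 0.6133.
I_d = I_cond = (V₀/R) e^(−t/τ) = (8.077×10^-4)(0.6133) = 4.95×10^-4 A.

4.95×10^-4 A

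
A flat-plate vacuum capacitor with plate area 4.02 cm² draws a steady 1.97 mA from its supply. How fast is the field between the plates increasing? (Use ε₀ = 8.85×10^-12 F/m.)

Charge continuity gives I_d = I = 1.97×10^-3 A between the plates.
Then dE/dt = I_d/(ε₀A) = 5.54×10^11 V/(m·s).

5.54×10^11 V/(m·s)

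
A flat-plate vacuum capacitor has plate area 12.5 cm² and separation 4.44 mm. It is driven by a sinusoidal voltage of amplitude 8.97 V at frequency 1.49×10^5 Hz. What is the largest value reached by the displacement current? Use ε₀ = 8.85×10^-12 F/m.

C = ε₀A/d = (8.85×10^-12)(1.25×10^-3)/(4.44×10^-3) = 2.492×10^-12 F; ω = 2πf = 9.362×10^5 rad/s.
I_d = C dV/dt, so |I_d|_max = C V₀ ω = (2.492×10^-12)(8.97)(9.362×10^5) = 2.09×10^-5 A.

2.09×10^-5 A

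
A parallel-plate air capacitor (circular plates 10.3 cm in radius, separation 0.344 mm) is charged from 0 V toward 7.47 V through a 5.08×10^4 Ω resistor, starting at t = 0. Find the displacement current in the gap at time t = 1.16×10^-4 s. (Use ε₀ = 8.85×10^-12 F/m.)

1.03×10^-5 A

C = ε₀A/d = (8.85×10^-12)(0.03333)/(3.44×10^-4) = 8.575×10^-10 F and τ = RC = 4.356×10^-5 s. I_d in the gap equals the RC charging current.
I_d(t) = (V₀/R) e^(−t/τ) = 1.470×10^-4 · e^(−2.663) = 1.03×10^-5 A.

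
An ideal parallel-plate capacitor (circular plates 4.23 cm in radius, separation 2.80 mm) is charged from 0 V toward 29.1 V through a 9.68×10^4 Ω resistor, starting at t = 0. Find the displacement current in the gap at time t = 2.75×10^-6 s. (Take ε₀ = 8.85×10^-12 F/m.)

6.08×10^-5 A

C = ε₀A/d = (8.85×10^-12)(5.621×10^-3)/(2.80×10^-3) = 1.777×10^-11 F and τ = RC = 1.720×10^-6 s. I_d in the gap equals the RC charging current.
I_d(t) = (V₀/R) e^(−t/τ) = 3.006×10^-4 · e^(−1.599) = 6.08×10^-5 A.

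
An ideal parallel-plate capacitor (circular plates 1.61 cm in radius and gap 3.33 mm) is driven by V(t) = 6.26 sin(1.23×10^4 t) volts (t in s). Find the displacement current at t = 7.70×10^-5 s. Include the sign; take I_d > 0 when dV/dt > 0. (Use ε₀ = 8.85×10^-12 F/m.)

9.73×10^-8 A

dV/dt = (6.26)(1.23×10^4)·cos(0.9471) = 4.497×10^4 V/s.
I_d = C dV/dt with C = ε₀A/d = (8.85×10^-12)(8.143×10^-4)/(3.33×10^-3) = 2.164×10^-12 F, so I_d = (2.164×10^-12)(4.497×10^4) = 9.73×10^-8 A.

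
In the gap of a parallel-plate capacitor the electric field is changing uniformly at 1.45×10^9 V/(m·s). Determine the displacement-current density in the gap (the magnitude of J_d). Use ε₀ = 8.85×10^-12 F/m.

J_d = ε₀ ∂E/∂t, so J_d = 0.0128 A/m².

0.0128 A/m²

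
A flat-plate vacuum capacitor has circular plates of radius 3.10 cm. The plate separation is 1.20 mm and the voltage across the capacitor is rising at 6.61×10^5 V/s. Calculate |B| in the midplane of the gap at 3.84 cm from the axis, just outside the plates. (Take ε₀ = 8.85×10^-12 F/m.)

7.67×10^-11 T

With E = V/d, dE/dt = 5.508×10^8 V/(m·s) and πR² = 3.019×10^-3 m², giving I_d = ε₀ πR² dE/dt = 1.472×10^-5 A.
With r > R the enclosed displacement current is the full I_d; B = μ₀ I_d / (2πr) = 7.67×10^-11 T.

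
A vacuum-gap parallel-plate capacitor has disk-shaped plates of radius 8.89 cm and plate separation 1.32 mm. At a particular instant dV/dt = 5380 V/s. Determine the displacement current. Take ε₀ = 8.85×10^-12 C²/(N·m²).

C = ε₀A/d = (8.85×10^-12)(0.02483)/(1.32×10^-3) = 1.665×10^-10 F.
I_d = C dV/dt = (1.665×10^-10)(5380) = 8.96×10^-7 A.

8.96×10^-7 A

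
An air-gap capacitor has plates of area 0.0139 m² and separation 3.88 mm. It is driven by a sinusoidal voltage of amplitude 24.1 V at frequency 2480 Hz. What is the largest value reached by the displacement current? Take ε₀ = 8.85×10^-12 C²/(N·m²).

1.19×10^-5 A

(dE/dt)_max = V₀ω/d = 9.677×10^7 V/(m·s); ω = 2πf = 1.558×10^4 rad/s.
I_d,max = ε₀ A (dE/dt)_max = (8.85×10^-12)(0.0139)(9.677×10^7) = 1.19×10^-5 A.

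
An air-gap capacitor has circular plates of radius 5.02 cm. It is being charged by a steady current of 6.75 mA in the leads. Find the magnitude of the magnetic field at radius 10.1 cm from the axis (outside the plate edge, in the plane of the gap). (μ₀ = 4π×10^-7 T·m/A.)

By continuity the displacement current in the gap matches the conduction current: I_d = 6.75×10^-3 A.
With r > R the enclosed displacement current is the full I_d; B = μ₀ I_d / (2πr) = 1.34×10^-8 T.

1.34×10^-8 T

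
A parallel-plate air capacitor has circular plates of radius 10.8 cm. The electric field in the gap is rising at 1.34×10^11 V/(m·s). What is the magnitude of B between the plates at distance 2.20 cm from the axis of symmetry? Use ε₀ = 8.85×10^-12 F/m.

1.64×10^-8 T

Total displacement current: I_d = ε₀(πR²)(dE/dt) = (8.85×10^-12)(0.03664)(1.34×10^11) = 0.04345 A.
An Ampèrian loop of radius r encloses a fraction (r/R)² of I_d. Then B·2πr = μ₀ I_d (r/R)², giving B = μ₀ I_d r/(2πR²) = 1.64×10^-8 T.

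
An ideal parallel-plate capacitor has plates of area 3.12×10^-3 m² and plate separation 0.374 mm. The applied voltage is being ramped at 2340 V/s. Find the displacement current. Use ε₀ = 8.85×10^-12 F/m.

1.73×10^-7 A

The field between the plates is E = V/d, so dE/dt = (2340)/(3.74×10^-4 m) = 6.257×10^6 V/(m·s).
I_d = ε₀ A (dE/dt) = (8.85×10^-12)(3.12×10^-3)(6.257×10^6) = 1.73×10^-7 A.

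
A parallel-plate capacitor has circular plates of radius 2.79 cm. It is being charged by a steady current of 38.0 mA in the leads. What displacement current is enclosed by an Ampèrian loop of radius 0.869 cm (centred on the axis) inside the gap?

No conduction current crosses the gap, so I_d there equals the 0.0380 A in the leads.
Through an area πr² the displacement current is I_d·(πr²/πR²) = I_d (r/R)² = 3.69×10^-3 A.

3.69×10^-3 A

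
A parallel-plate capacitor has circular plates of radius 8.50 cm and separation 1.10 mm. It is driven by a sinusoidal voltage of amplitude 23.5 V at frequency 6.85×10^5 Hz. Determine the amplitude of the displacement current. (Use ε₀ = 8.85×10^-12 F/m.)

0.0185 A

The displacement current equals the conduction current C dV/dt, which peaks at C V₀ ω.
With C = ε₀A/d = (8.85×10^-12)(0.02270)/(1.10×10^-3) = 1.826×10^-10 F and ω = 2πf = 4.304×10^6 rad/s, I_d,max = (1.826×10^-10)(23.5)(4.304×10^6) = 0.0185 A.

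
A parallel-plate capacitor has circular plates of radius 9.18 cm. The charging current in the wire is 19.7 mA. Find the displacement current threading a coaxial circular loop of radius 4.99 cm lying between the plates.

No conduction current crosses the gap, so I_d there equals the 0.0197 A in the leads.
Since J_d is uniform, the enclosed fraction is (r/R)² = 0.2955, giving I_d,enc = 5.82×10^-3 A.

5.82×10^-3 A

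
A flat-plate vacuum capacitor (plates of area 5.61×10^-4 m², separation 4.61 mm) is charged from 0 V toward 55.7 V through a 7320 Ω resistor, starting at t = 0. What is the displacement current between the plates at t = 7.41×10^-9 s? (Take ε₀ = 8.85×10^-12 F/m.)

C = ε₀A/d = (8.85×10^-12)(5.61×10^-4)/(4.61×10^-3) = 1.077×10^-12 F and τ = RC = 7.884×10^-9 s. I_d in the gap equals the RC charging current.
I_d(t) = (V₀/R) e^(−t/τ) = 7.609×10^-3 · e^(−0.9399) = 2.97×10^-3 A.

2.97×10^-3 A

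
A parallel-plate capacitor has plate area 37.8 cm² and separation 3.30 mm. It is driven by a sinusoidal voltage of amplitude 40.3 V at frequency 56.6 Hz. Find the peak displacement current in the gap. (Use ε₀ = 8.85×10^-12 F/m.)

C = ε₀A/d = (8.85×10^-12)(3.78×10^-3)/(3.30×10^-3) = 1.014×10^-11 F; ω = 2πf = 355.6 rad/s.
I_d = C dV/dt, so |I_d|_max = C V₀ ω = (1.014×10^-11)(40.3)(355.6) = 1.45×10^-7 A.

1.45×10^-7 A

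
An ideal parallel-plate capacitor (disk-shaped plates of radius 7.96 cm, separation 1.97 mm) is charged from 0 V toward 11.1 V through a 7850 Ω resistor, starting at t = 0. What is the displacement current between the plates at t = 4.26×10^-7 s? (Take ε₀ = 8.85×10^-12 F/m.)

C = ε₀A/d = (8.85×10^-12)(0.01991)/(1.97×10^-3) = 8.944×10^-11 F and τ = RC = 7.021×10^-7 s. I_d in the gap equals the RC charging current.
I_d(t) = (V₀/R) e^(−t/τ) = 1.414×10^-3 · e^(−0.6068) = 7.71×10^-4 A.

7.71×10^-4 A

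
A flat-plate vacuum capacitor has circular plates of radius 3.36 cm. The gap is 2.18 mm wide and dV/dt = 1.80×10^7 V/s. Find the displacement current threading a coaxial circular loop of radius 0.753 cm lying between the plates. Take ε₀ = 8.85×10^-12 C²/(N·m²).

I_d = C dV/dt with C = ε₀πR²/d = 1.440×10^-11 F, so I_d = (1.440×10^-11)(1.80×10^7) = 2.592×10^-4 A.
Through an area πr² the displacement current is I_d·(πr²/πR²) = I_d (r/R)² = 1.30×10^-5 A.

1.30×10^-5 A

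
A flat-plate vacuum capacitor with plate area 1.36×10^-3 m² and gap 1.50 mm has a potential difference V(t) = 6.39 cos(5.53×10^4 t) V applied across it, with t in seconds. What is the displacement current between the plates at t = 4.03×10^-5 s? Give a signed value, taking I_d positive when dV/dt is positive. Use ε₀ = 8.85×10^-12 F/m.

-2.24×10^-6 A

dE/dt = (V₀ω/d)·−sin(ωt) with ωt = 2.22859 rad: (6.39)(5.53×10^4)(-0.7913)/(1.50×10^-3) = -1.864×10^8 V/(m·s).
I_d = ε₀ A dE/dt = (8.85×10^-12)(1.36×10^-3)(-1.864×10^8) = -2.24×10^-6 A.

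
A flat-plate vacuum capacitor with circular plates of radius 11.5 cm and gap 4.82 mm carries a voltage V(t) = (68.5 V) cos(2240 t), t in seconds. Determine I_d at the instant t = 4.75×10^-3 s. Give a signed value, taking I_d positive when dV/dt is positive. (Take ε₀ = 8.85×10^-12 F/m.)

C = ε₀A/d = (8.85×10^-12)(0.04155)/(4.82×10^-3) = 7.629×10^-11 F. dV/dt = V₀ω·−sin(ωt); at ωt = 10.64 rad this factor is 0.9374.
I_d = C dV/dt = (7.629×10^-11)(68.5)(2240)(0.9374) = 1.10×10^-5 A.

1.10×10^-5 A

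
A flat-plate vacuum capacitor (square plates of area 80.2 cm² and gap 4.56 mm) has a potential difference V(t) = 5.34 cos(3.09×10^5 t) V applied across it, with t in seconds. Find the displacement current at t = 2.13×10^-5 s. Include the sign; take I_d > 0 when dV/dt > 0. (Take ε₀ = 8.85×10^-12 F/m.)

-7.55×10^-6 A

dE/dt = (V₀ω/d)·−sin(ωt) with ωt = 6.5817 rad: (5.34)(3.09×10^5)(-0.2941)/(4.56×10^-3) = -1.064×10^8 V/(m·s).
I_d = ε₀ A dE/dt = (8.85×10^-12)(8.02×10^-3)(-1.064×10^8) = -7.55×10^-6 A.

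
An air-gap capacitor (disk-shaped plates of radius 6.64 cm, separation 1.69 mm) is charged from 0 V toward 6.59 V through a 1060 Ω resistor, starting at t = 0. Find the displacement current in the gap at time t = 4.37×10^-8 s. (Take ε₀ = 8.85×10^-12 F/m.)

3.52×10^-3 A

With C = ε₀A/d = (8.85×10^-12)(0.01385)/(1.69×10^-3) = 7.253×10^-11 F, the time constant is τ = RC = 7.688×10^-8 s, so t/τ = 0.5684 and e^(−t/τ) = 0.5664.
I_d = I_cond = (V₀/R) e^(−t/τ) = (6.217×10^-3)(0.5664) = 3.52×10^-3 A.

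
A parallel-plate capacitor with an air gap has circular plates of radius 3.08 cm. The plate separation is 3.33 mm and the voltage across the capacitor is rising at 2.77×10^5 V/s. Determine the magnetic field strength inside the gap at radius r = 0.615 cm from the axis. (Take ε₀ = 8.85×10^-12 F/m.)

2.84×10^-12 T

dE/dt = (dV/dt)/d = 8.318×10^7 V/(m·s); I_d = ε₀(πR²)(dE/dt) = (8.85×10^-12)(2.980×10^-3)(8.318×10^7) = 2.194×10^-6 A.
An Ampèrian loop of radius r encloses a fraction (r/R)² of I_d. Then B·2πr = μ₀ I_d (r/R)², giving B = μ₀ I_d r/(2πR²) = 2.84×10^-12 T.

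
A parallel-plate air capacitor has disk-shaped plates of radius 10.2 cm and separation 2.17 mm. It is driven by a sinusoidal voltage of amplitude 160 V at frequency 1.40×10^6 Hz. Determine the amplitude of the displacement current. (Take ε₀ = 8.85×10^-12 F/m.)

C = ε₀A/d = (8.85×10^-12)(0.03269)/(2.17×10^-3) = 1.333×10^-10 F; ω = 2πf = 8.796×10^6 rad/s.
I_d = C dV/dt, so |I_d|_max = C V₀ ω = (1.333×10^-10)(160)(8.796×10^6) = 0.188 A.

0.188 A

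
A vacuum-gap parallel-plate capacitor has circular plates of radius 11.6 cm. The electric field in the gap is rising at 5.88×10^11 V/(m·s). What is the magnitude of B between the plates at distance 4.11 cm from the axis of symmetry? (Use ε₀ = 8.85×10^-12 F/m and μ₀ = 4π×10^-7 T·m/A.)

I_d = ε₀ dΦ_E/dt = ε₀ πR² (dE/dt) = (8.85×10^-12)(0.04227)(5.88×10^11) = 0.2200 A through the full plate area.
∮B·dl = μ₀ I_d,enc with I_d,enc = I_d r²/R² = 0.02762 A; so B = μ₀ I_d,enc/(2πr) = 1.34×10^-7 T.

1.34×10^-7 T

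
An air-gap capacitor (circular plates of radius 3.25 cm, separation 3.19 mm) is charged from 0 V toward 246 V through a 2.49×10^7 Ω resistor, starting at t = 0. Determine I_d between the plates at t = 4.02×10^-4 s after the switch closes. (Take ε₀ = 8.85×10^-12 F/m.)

C = ε₀A/d = (8.85×10^-12)(3.318×10^-3)/(3.19×10^-3) = 9.205×10^-12 F, so τ = RC = 2.292×10^-4 s.
The conduction current is I(t) = (V₀/R) e^(−t/τ), and the displacement current between the plates equals it.
t/τ = 1.754; I_d = (246/2.49×10^7) · e^(−1.754) = (9.880×10^-6)(0.1731) = 1.71×10^-6 A.

1.71×10^-6 A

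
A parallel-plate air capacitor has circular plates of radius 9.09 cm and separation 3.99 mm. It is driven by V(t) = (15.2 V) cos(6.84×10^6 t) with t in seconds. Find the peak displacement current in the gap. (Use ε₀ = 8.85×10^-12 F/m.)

(dE/dt)_max = V₀ω/d = 2.606×10^10 V/(m·s); ω = 6.84×10^6 rad/s.
I_d,max = ε₀ A (dE/dt)_max = (8.85×10^-12)(0.02596)(2.606×10^10) = 5.99×10^-3 A.

5.99×10^-3 A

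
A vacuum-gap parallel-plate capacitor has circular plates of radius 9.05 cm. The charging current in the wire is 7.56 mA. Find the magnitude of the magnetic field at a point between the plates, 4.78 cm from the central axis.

8.82×10^-9 T

By continuity the displacement current in the gap matches the conduction current: I_d = 7.56×10^-3 A.
∮B·dl = μ₀ I_d,enc with I_d,enc = I_d r²/R² = 2.109×10^-3 A; so B = μ₀ I_d,enc/(2πr) = 8.82×10^-9 T.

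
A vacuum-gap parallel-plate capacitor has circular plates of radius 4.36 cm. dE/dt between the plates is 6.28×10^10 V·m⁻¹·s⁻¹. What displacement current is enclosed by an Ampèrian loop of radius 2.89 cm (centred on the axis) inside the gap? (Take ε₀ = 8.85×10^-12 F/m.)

Total displacement current: I_d = ε₀(πR²)(dE/dt) = (8.85×10^-12)(5.972×10^-3)(6.28×10^10) = 3.319×10^-3 A.
Since J_d is uniform, the enclosed fraction is (r/R)² = 0.4394, giving I_d,enc = 1.46×10^-3 A.

1.46×10^-3 A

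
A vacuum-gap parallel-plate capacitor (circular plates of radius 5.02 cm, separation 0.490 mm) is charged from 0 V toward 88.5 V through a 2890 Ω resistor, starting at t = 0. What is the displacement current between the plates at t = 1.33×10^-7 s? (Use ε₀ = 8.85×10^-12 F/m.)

0.0222 A

With C = ε₀A/d = (8.85×10^-12)(7.917×10^-3)/(4.90×10^-4) = 1.430×10^-10 F, the time constant is τ = RC = 4.133×10^-7 s, so t/τ = 0.3218 and e^(−t/τ) = 0.7248.
I_d = I_cond = (V₀/R) e^(−t/τ) = (0.03062)(0.7248) = 0.0222 A.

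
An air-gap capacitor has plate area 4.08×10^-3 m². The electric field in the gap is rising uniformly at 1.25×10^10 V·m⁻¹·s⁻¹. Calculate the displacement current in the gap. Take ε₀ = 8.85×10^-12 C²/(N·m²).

4.51×10^-4 A

The displacement current is ε₀ times dΦ_E/dt = ε₀ A dE/dt = (8.85×10^-12)(4.08×10^-3)(1.25×10^10) = 4.51×10^-4 A.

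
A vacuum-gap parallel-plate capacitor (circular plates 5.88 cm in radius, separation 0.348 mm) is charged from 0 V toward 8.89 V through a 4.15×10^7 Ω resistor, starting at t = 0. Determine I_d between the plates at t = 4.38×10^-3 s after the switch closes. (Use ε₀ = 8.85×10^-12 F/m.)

C = ε₀A/d = (8.85×10^-12)(0.01086)/(3.48×10^-4) = 2.762×10^-10 F and τ = RC = 0.01146 s. I_d in the gap equals the RC charging current.
I_d(t) = (V₀/R) e^(−t/τ) = 2.142×10^-7 · e^(−0.3822) = 1.46×10^-7 A.

1.46×10^-7 A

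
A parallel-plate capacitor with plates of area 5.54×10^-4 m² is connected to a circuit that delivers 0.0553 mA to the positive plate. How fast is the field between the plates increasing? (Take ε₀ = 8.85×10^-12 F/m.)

1.13×10^10 V/(m·s)

Charge continuity gives I_d = I = 5.53×10^-5 A between the plates.
Since I_d = ε₀ A dE/dt, dE/dt = I_d/(ε₀A) = (5.53×10^-5)/((8.85×10^-12)(5.54×10^-4)) = 1.13×10^10 V/(m·s).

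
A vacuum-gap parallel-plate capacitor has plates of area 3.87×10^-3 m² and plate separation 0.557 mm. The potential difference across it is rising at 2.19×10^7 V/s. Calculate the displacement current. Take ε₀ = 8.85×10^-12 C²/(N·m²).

1.35×10^-3 A

C = ε₀A/d = (8.85×10^-12)(3.87×10^-3)/(5.57×10^-4) = 6.149×10^-11 F.
I_d = C dV/dt = (6.149×10^-11)(2.19×10^7) = 1.35×10^-3 A.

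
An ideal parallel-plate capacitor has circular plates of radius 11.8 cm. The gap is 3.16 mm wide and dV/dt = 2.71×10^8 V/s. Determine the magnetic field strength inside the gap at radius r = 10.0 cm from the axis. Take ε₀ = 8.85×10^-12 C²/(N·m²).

4.77×10^-8 T

dE/dt = (dV/dt)/d = 8.576×10^10 V/(m·s); I_d = ε₀(πR²)(dE/dt) = (8.85×10^-12)(0.04374)(8.576×10^10) = 0.03320 A.
For r < R the Ampère–Maxwell law gives B(2πr) = μ₀ I_d (r²/R²), so B = μ₀ I_d r/(2πR²) = (4π×10^-7)(0.03320)(0.100)/(2π·0.118²) = 4.77×10^-8 T.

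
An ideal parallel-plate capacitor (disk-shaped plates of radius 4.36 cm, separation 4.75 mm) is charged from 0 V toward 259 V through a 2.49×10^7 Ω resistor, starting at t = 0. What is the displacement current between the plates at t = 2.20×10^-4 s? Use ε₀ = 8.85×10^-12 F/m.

4.70×10^-6 A

C = ε₀A/d = (8.85×10^-12)(5.972×10^-3)/(4.75×10^-3) = 1.113×10^-11 F, so τ = RC = 2.771×10^-4 s.
The conduction current is I(t) = (V₀/R) e^(−t/τ), and the displacement current between the plates equals it.
t/τ = 0.7939; I_d = (259/2.49×10^7) · e^(−0.7939) = (1.040×10^-5)(0.4521) = 4.70×10^-6 A.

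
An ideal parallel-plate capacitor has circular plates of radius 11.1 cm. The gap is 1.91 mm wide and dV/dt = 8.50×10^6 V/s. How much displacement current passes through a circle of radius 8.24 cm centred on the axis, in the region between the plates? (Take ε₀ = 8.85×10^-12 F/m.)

With E = V/d, dE/dt = 4.450×10^9 V/(m·s) and πR² = 0.03871 m², giving I_d = ε₀ πR² dE/dt = 1.524×10^-3 A.
The field is uniform, so I_d,enc = I_d (r/R)² = (1.524×10^-3)(8.24/11.1)² = 8.40×10^-4 A.

8.40×10^-4 A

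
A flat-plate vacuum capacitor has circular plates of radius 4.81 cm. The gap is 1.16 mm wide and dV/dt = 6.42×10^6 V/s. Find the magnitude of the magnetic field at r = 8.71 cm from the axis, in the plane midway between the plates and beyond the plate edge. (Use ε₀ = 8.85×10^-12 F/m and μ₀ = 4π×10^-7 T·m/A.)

With E = V/d, dE/dt = 5.534×10^9 V/(m·s) and πR² = 7.268×10^-3 m², giving I_d = ε₀ πR² dE/dt = 3.560×10^-4 A.
For r ≥ R the full I_d is enclosed: B = μ₀ I_d/(2πr) = (4π×10^-7)(3.560×10^-4)/(2π·0.0871) = 8.17×10^-10 T.

8.17×10^-10 T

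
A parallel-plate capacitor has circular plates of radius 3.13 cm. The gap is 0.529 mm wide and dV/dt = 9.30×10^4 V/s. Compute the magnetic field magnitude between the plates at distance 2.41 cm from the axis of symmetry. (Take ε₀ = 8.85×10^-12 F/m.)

With E = V/d, dE/dt = 1.758×10^8 V/(m·s) and πR² = 3.078×10^-3 m², giving I_d = ε₀ πR² dE/dt = 4.789×10^-6 A.
For r < R the Ampère–Maxwell law gives B(2πr) = μ₀ I_d (r²/R²), so B = μ₀ I_d r/(2πR²) = (4π×10^-7)(4.789×10^-6)(0.0241)/(2π·0.0313²) = 2.36×10^-11 T.

2.36×10^-11 T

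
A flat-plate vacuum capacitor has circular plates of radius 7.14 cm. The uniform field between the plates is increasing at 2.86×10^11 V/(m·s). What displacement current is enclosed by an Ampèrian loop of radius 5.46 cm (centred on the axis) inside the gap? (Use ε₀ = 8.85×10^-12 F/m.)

Through the whole plate area (πR² = 0.01602 m²), I_d = ε₀ πR² dE/dt = 0.04055 A.
The field is uniform, so I_d,enc = I_d (r/R)² = (0.04055)(5.46/7.14)² = 0.0237 A.

0.0237 A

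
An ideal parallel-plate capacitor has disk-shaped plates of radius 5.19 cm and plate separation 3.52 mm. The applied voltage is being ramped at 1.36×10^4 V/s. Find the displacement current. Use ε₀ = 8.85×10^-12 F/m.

2.89×10^-7 A

The displacement current equals the charging current C dV/dt. With C = ε₀A/d = (8.85×10^-12)(8.462×10^-3)/(3.52×10^-3) = 2.128×10^-11 F, I_d = (2.128×10^-11)(1.36×10^4) = 2.89×10^-7 A.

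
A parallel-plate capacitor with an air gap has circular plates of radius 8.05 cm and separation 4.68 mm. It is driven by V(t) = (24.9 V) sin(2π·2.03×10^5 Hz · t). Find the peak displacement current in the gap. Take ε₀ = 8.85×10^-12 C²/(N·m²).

C = ε₀A/d = (8.85×10^-12)(0.02036)/(4.68×10^-3) = 3.850×10^-11 F; ω = 2πf = 1.275×10^6 rad/s.
I_d = C dV/dt, so |I_d|_max = C V₀ ω = (3.850×10^-11)(24.9)(1.275×10^6) = 1.22×10^-3 A.

1.22×10^-3 A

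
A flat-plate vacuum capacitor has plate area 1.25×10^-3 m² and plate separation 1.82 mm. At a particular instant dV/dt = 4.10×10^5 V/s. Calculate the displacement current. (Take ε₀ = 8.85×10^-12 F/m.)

2.49×10^-6 A

E = V/d so dE/dt = (dV/dt)/d = 2.253×10^8 V/(m·s), and I_d = ε₀ A dE/dt = (8.85×10^-12)(1.25×10^-3)(2.253×10^8) = 2.49×10^-6 A.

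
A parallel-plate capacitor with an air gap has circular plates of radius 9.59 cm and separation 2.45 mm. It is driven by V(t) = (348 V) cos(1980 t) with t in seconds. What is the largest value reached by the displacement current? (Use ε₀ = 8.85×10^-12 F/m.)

7.19×10^-5 A

The displacement current equals the conduction current C dV/dt, which peaks at C V₀ ω.
With C = ε₀A/d = (8.85×10^-12)(0.02889)/(2.45×10^-3) = 1.044×10^-10 F and ω = 1980 rad/s, I_d,max = (1.044×10^-10)(348)(1980) = 7.19×10^-5 A.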